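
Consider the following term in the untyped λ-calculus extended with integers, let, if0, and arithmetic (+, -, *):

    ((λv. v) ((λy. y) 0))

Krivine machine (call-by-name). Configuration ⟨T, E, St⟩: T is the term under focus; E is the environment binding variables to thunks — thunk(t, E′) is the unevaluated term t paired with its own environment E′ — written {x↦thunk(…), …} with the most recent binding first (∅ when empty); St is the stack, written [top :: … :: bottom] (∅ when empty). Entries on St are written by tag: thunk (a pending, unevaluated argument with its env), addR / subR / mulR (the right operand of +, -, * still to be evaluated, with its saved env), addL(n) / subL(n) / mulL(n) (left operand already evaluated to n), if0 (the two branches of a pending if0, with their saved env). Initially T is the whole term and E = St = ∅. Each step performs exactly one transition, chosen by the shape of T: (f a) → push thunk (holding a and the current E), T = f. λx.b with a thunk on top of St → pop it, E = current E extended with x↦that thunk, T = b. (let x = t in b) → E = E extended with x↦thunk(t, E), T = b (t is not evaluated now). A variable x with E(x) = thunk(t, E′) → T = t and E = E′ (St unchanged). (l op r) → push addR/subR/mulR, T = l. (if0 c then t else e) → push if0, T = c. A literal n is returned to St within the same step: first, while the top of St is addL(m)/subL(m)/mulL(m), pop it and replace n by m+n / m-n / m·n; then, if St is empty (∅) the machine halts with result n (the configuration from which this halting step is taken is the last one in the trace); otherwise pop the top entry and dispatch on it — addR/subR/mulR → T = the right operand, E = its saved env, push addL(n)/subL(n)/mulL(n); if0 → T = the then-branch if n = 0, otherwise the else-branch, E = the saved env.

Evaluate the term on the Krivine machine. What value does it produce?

step 0: <T=((λv. v) ((λy. y) 0)), E=∅, St=∅>
step 1: <T=(λv. v), E=∅, St=[thunk]>
step 2: <T=v, E={v↦thunk(((λy. y) 0), ∅)}, St=∅>
step 3: <T=((λy. y) 0), E=∅, St=∅>
step 4: <T=(λy. y), E=∅, St=[thunk]>
step 5: <T=y, E={y↦thunk(0, ∅)}, St=∅>
step 6: <T=0, E=∅, St=∅>
→ final value 0

Answer: 0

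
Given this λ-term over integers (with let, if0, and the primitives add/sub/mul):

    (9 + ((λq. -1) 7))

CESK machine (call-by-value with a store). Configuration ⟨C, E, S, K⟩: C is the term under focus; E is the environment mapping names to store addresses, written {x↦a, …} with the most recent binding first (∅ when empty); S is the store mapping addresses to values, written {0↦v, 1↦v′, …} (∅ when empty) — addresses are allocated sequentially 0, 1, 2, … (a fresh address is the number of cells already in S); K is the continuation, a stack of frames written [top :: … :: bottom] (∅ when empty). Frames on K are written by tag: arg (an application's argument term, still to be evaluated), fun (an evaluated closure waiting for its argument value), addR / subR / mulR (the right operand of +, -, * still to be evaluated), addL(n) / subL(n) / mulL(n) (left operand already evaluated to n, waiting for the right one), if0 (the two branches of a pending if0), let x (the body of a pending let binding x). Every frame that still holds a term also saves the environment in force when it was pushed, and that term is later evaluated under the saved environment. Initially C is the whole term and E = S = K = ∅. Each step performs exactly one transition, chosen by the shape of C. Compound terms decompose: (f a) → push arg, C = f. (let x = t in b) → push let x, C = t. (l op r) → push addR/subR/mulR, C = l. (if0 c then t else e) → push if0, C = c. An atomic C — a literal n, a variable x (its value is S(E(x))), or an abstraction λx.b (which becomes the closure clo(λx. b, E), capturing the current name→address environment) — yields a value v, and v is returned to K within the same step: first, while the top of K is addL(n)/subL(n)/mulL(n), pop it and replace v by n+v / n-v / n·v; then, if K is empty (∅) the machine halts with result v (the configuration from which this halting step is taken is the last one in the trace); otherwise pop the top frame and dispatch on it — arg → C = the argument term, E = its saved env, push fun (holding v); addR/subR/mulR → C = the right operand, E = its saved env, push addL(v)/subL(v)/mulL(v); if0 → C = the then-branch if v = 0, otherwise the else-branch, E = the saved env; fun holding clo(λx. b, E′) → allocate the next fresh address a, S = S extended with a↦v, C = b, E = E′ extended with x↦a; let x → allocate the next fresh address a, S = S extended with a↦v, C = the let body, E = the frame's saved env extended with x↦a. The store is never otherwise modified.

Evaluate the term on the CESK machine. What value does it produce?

Answer: 8

Machine steps:
[0] [C=(9 + ((λq. -1) 7)) | E=∅ | S=∅ | K=∅]
[1] [C=9 | E=∅ | S=∅ | K=[addR]]
[2] [C=((λq. -1) 7) | E=∅ | S=∅ | K=[addL(9)]]
[3] [C=(λq. -1) | E=∅ | S=∅ | K=[arg :: addL(9)]]
[4] [C=7 | E=∅ | S=∅ | K=[fun :: addL(9)]]
[5] [C=-1 | E={q↦0} | S={0↦7} | K=[addL(9)]]
→ final value 8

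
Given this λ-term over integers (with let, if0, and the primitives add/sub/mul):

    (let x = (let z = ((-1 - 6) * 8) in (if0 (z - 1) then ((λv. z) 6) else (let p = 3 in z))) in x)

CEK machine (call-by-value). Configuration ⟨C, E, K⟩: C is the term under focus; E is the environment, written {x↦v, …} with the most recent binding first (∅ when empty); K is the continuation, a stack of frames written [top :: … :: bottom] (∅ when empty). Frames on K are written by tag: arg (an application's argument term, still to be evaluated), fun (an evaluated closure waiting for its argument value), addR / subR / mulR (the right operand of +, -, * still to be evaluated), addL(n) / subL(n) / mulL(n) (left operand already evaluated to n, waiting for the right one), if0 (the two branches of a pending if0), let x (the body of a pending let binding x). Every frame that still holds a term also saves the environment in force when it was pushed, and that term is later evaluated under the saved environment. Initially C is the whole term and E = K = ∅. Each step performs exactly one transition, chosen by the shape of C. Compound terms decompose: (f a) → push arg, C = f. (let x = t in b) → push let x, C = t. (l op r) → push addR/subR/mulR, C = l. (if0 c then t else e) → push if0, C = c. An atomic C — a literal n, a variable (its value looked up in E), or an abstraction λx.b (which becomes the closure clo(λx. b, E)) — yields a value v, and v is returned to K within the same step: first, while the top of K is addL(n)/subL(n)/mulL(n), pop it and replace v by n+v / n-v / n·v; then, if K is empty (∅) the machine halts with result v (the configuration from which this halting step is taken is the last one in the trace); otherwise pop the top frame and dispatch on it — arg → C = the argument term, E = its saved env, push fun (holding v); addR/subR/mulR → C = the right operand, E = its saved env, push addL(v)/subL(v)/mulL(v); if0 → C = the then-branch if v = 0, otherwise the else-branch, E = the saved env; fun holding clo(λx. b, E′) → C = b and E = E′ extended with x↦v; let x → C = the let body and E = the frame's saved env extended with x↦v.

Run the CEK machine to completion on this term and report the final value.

0. <C=(let x = (let z = ((-1 - 6) * 8) in (if0 (z - 1) then ((λv. z) 6) else (let p = 3 in z))) in x), E=∅, K=∅>
1. <C=(let z = ((-1 - 6) * 8) in (if0 (z - 1) then ((λv. z) 6) else (let p = 3 in z))), E=∅, K=[let x]>
2. <C=((-1 - 6) * 8), E=∅, K=[let z :: let x]>
3. <C=(-1 - 6), E=∅, K=[mulR :: let z :: let x]>
4. <C=-1, E=∅, K=[subR :: mulR :: let z :: let x]>
5. <C=6, E=∅, K=[subL(-1) :: mulR :: let z :: let x]>
6. <C=8, E=∅, K=[mulL(-7) :: let z :: let x]>
7. <C=(if0 (z - 1) then ((λv. z) 6) else (let p = 3 in z)), E={z↦-56}, K=[let x]>
8. <C=(z - 1), E={z↦-56}, K=[if0 :: let x]>
9. <C=z, E={z↦-56}, K=[subR :: if0 :: let x]>
10. <C=1, E={z↦-56}, K=[subL(-56) :: if0 :: let x]>
11. <C=(let p = 3 in z), E={z↦-56}, K=[let x]>
12. <C=3, E={z↦-56}, K=[let p :: let x]>
13. <C=z, E={p↦3, z↦-56}, K=[let x]>
14. <C=x, E={x↦-56}, K=∅>
→ final value -56

Answer: -56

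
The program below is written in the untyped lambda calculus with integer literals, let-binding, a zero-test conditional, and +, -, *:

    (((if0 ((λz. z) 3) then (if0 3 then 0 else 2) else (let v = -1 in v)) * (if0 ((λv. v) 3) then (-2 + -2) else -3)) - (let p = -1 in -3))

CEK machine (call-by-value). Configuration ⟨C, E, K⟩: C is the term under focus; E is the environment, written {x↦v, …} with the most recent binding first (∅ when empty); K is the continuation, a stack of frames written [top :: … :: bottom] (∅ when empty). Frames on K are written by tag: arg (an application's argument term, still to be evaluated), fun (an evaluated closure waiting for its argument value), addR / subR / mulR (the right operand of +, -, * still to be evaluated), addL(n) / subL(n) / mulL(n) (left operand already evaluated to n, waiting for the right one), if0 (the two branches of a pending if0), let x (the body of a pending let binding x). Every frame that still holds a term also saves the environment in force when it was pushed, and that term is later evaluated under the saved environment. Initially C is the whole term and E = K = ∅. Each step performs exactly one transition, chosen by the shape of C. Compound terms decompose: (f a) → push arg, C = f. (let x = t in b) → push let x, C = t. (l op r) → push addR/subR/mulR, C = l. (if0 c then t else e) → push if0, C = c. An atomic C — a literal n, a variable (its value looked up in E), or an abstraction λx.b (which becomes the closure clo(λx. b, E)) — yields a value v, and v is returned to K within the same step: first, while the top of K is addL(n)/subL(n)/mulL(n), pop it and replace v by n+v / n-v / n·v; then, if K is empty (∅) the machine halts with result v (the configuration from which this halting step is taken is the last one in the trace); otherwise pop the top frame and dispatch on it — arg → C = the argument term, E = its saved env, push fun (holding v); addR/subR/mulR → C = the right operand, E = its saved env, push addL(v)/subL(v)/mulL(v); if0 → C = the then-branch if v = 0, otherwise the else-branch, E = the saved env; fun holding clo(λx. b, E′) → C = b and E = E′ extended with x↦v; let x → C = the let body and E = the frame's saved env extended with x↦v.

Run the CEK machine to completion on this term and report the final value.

Answer: 6

Execution trace:
0. [C=(((if0 ((λz. z) 3) then (if0 3 then 0 else 2) else (let v = -1 in v)) * (if0 ((λv. v) 3) then (-2 + -2) else -3)) - (let p = -1 in -3)) | E=∅ | K=∅]
1. [C=((if0 ((λz. z) 3) then (if0 3 then 0 else 2) else (let v = -1 in v)) * (if0 ((λv. v) 3) then (-2 + -2) else -3)) | E=∅ | K=[subR]]
2. [C=(if0 ((λz. z) 3) then (if0 3 then 0 else 2) else (let v = -1 in v)) | E=∅ | K=[mulR :: subR]]
3. [C=((λz. z) 3) | E=∅ | K=[if0 :: mulR :: subR]]
4. [C=(λz. z) | E=∅ | K=[arg :: if0 :: mulR :: subR]]
5. [C=3 | E=∅ | K=[fun :: if0 :: mulR :: subR]]
6. [C=z | E={z↦3} | K=[if0 :: mulR :: subR]]
7. [C=(let v = -1 in v) | E=∅ | K=[mulR :: subR]]
8. [C=-1 | E=∅ | K=[let v :: mulR :: subR]]
9. [C=v | E={v↦-1} | K=[mulR :: subR]]
10. [C=(if0 ((λv. v) 3) then (-2 + -2) else -3) | E=∅ | K=[mulL(-1) :: subR]]
11. [C=((λv. v) 3) | E=∅ | K=[if0 :: mulL(-1) :: subR]]
12. [C=(λv. v) | E=∅ | K=[arg :: if0 :: mulL(-1) :: subR]]
13. [C=3 | E=∅ | K=[fun :: if0 :: mulL(-1) :: subR]]
14. [C=v | E={v↦3} | K=[if0 :: mulL(-1) :: subR]]
15. [C=-3 | E=∅ | K=[mulL(-1) :: subR]]
16. [C=(let p = -1 in -3) | E=∅ | K=[subL(3)]]
17. [C=-1 | E=∅ | K=[let p :: subL(3)]]
18. [C=-3 | E={p↦-1} | K=[subL(3)]]
→ final value 6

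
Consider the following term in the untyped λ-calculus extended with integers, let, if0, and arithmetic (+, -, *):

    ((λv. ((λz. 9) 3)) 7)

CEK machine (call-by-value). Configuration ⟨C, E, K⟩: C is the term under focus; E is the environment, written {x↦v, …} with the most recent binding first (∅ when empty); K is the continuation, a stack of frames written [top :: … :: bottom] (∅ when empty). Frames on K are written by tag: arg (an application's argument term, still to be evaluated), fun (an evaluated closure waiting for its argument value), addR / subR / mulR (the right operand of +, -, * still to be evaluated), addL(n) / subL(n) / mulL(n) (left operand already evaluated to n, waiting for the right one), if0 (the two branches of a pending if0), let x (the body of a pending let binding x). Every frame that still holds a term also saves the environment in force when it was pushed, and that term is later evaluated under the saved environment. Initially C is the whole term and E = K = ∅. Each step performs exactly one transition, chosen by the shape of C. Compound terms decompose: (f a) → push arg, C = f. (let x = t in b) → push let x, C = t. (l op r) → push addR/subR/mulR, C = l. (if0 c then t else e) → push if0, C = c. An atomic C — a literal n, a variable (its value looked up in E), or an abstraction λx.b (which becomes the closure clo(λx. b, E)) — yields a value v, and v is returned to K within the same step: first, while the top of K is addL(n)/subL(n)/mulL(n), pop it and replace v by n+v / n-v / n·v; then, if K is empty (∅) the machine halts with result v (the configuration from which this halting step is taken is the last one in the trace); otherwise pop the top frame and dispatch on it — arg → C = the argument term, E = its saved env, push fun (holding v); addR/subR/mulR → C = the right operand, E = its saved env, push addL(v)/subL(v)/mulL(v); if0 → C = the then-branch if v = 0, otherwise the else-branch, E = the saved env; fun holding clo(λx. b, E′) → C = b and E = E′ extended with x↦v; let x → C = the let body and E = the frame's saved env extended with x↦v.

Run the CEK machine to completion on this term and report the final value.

Answer: 9

Execution trace:
0. <C=((λv. ((λz. 9) 3)) 7), E=∅, K=∅>
1. <C=(λv. ((λz. 9) 3)), E=∅, K=[arg]>
2. <C=7, E=∅, K=[fun]>
3. <C=((λz. 9) 3), E={v↦7}, K=∅>
4. <C=(λz. 9), E={v↦7}, K=[arg]>
5. <C=3, E={v↦7}, K=[fun]>
6. <C=9, E={z↦3, v↦7}, K=∅>
→ final value 9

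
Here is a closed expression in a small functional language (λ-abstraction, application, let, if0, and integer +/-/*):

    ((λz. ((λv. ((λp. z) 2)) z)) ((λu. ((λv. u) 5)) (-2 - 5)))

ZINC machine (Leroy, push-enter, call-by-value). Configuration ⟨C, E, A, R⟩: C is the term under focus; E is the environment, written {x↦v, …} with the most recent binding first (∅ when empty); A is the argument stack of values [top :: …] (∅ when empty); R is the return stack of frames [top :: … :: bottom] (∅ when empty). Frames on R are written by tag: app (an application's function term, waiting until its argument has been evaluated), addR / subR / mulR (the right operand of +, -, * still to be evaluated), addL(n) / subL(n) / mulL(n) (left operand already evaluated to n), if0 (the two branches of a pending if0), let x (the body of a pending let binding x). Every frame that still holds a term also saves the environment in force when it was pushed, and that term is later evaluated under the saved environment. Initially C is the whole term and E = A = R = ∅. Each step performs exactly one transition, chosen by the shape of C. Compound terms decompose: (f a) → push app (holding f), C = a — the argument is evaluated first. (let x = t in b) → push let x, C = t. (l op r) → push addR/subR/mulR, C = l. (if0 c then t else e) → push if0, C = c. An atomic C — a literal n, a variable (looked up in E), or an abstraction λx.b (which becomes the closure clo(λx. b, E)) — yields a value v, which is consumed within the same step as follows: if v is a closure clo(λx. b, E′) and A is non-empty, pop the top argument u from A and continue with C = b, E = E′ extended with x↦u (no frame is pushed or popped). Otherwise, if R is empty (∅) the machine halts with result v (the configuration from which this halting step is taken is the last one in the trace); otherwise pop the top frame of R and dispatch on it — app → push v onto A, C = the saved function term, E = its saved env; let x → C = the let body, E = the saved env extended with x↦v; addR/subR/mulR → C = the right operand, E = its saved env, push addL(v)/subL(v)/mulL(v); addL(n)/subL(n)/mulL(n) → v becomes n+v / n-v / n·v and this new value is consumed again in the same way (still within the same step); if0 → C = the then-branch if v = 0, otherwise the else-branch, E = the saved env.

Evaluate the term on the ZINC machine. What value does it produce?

Answer: -7

Derivation:
t=0: <C=((λz. ((λv. ((λp. z) 2)) z)) ((λu. ((λv. u) 5)) (-2 - 5))), E=∅, A=∅, R=∅>
t=1: <C=((λu. ((λv. u) 5)) (-2 - 5)), E=∅, A=∅, R=[app]>
t=2: <C=(-2 - 5), E=∅, A=∅, R=[app :: app]>
t=3: <C=-2, E=∅, A=∅, R=[subR :: app :: app]>
t=4: <C=5, E=∅, A=∅, R=[subL(-2) :: app :: app]>
t=5: <C=(λu. ((λv. u) 5)), E=∅, A=[-7], R=[app]>
t=6: <C=((λv. u) 5), E={u↦-7}, A=∅, R=[app]>
t=7: <C=5, E={u↦-7}, A=∅, R=[app :: app]>
t=8: <C=(λv. u), E={u↦-7}, A=[5], R=[app]>
t=9: <C=u, E={v↦5, u↦-7}, A=∅, R=[app]>
t=10: <C=(λz. ((λv. ((λp. z) 2)) z)), E=∅, A=[-7], R=∅>
t=11: <C=((λv. ((λp. z) 2)) z), E={z↦-7}, A=∅, R=∅>
t=12: <C=z, E={z↦-7}, A=∅, R=[app]>
t=13: <C=(λv. ((λp. z) 2)), E={z↦-7}, A=[-7], R=∅>
t=14: <C=((λp. z) 2), E={v↦-7, z↦-7}, A=∅, R=∅>
t=15: <C=2, E={v↦-7, z↦-7}, A=∅, R=[app]>
t=16: <C=(λp. z), E={v↦-7, z↦-7}, A=[2], R=∅>
t=17: <C=z, E={p↦2, v↦-7, z↦-7}, A=∅, R=∅>
→ final value -7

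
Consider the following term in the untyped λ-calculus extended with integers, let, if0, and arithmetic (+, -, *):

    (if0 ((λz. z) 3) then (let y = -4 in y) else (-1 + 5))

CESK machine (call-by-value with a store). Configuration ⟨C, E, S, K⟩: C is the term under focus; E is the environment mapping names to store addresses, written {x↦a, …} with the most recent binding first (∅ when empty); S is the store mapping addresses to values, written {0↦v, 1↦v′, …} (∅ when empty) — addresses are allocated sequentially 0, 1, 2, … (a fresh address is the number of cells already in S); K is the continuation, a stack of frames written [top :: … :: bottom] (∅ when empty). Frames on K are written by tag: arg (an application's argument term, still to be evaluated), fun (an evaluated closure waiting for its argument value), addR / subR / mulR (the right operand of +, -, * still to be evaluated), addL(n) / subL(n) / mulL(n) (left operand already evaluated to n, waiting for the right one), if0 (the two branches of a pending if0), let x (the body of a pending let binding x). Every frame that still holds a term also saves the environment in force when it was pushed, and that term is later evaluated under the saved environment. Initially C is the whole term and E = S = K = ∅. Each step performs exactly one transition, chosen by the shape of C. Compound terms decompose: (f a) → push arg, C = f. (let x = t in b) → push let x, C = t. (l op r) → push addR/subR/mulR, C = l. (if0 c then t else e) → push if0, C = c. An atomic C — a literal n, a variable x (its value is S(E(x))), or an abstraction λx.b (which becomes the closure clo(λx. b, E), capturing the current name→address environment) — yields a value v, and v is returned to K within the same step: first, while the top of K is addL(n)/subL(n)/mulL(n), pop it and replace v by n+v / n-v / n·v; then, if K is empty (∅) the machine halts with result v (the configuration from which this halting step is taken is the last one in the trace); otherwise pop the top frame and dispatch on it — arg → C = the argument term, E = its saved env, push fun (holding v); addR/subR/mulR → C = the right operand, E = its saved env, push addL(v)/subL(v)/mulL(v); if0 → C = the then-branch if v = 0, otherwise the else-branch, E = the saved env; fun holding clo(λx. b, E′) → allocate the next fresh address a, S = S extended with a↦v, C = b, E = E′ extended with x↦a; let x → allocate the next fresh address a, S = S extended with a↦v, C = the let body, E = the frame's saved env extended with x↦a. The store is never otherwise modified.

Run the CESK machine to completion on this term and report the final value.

Answer: 4

Machine steps:
0. <C=(if0 ((λz. z) 3) then (let y = -4 in y) else (-1 + 5)), E=∅, S=∅, K=∅>
1. <C=((λz. z) 3), E=∅, S=∅, K=[if0]>
2. <C=(λz. z), E=∅, S=∅, K=[arg :: if0]>
3. <C=3, E=∅, S=∅, K=[fun :: if0]>
4. <C=z, E={z↦0}, S={0↦3}, K=[if0]>
5. <C=(-1 + 5), E=∅, S={0↦3}, K=∅>
6. <C=-1, E=∅, S={0↦3}, K=[addR]>
7. <C=5, E=∅, S={0↦3}, K=[addL(-1)]>
→ final value 4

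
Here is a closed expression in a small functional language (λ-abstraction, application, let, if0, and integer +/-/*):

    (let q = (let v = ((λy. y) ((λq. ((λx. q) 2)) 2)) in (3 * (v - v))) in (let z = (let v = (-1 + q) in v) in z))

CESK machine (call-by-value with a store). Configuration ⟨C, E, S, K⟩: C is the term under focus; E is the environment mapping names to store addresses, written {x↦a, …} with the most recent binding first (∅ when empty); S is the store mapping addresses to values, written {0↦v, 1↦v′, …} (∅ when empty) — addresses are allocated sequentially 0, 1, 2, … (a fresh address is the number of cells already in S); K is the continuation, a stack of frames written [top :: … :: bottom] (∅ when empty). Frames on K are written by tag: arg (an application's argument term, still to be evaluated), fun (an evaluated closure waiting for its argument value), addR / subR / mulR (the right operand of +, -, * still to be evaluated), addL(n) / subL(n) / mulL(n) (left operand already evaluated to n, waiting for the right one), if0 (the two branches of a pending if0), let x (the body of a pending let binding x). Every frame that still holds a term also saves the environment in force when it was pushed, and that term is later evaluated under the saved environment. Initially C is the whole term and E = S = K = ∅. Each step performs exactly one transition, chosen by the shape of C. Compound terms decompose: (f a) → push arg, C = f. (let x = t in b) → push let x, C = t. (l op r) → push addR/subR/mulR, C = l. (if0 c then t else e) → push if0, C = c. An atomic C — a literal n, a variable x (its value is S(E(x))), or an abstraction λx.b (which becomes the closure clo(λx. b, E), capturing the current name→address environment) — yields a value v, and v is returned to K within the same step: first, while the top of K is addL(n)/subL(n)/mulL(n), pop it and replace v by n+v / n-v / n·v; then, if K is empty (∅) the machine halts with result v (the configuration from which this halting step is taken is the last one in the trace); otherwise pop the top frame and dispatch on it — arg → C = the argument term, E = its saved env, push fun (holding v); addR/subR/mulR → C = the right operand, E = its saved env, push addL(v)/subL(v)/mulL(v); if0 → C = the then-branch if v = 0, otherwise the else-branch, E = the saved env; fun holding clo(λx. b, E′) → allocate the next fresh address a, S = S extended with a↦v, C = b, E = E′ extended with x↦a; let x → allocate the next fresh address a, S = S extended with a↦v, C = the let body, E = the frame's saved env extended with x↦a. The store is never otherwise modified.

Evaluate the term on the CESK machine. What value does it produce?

step 0: <C=(let q = (let v = ((λy. y) ((λq. ((λx. q) 2)) 2)) in (3 * (v - v))) in (let z = (let v = (-1 + q) in v) in z)), E=∅, S=∅, K=∅>
step 1: <C=(let v = ((λy. y) ((λq. ((λx. q) 2)) 2)) in (3 * (v - v))), E=∅, S=∅, K=[let q]>
step 2: <C=((λy. y) ((λq. ((λx. q) 2)) 2)), E=∅, S=∅, K=[let v :: let q]>
step 3: <C=(λy. y), E=∅, S=∅, K=[arg :: let v :: let q]>
step 4: <C=((λq. ((λx. q) 2)) 2), E=∅, S=∅, K=[fun :: let v :: let q]>
step 5: <C=(λq. ((λx. q) 2)), E=∅, S=∅, K=[arg :: fun :: let v :: let q]>
step 6: <C=2, E=∅, S=∅, K=[fun :: fun :: let v :: let q]>
step 7: <C=((λx. q) 2), E={q↦0}, S={0↦2}, K=[fun :: let v :: let q]>
step 8: <C=(λx. q), E={q↦0}, S={0↦2}, K=[arg :: fun :: let v :: let q]>
step 9: <C=2, E={q↦0}, S={0↦2}, K=[fun :: fun :: let v :: let q]>
step 10: <C=q, E={x↦1, q↦0}, S={0↦2, 1↦2}, K=[fun :: let v :: let q]>
step 11: <C=y, E={y↦2}, S={0↦2, 1↦2, 2↦2}, K=[let v :: let q]>
step 12: <C=(3 * (v - v)), E={v↦3}, S={0↦2, 1↦2, 2↦2, 3↦2}, K=[let q]>
step 13: <C=3, E={v↦3}, S={0↦2, 1↦2, 2↦2, 3↦2}, K=[mulR :: let q]>
step 14: <C=(v - v), E={v↦3}, S={0↦2, 1↦2, 2↦2, 3↦2}, K=[mulL(3) :: let q]>
step 15: <C=v, E={v↦3}, S={0↦2, 1↦2, 2↦2, 3↦2}, K=[subR :: mulL(3) :: let q]>
step 16: <C=v, E={v↦3}, S={0↦2, 1↦2, 2↦2, 3↦2}, K=[subL(2) :: mulL(3) :: let q]>
step 17: <C=(let z = (let v = (-1 + q) in v) in z), E={q↦4}, S={0↦2, 1↦2, 2↦2, 3↦2, 4↦0}, K=∅>
step 18: <C=(let v = (-1 + q) in v), E={q↦4}, S={0↦2, 1↦2, 2↦2, 3↦2, 4↦0}, K=[let z]>
step 19: <C=(-1 + q), E={q↦4}, S={0↦2, 1↦2, 2↦2, 3↦2, 4↦0}, K=[let v :: let z]>
step 20: <C=-1, E={q↦4}, S={0↦2, 1↦2, 2↦2, 3↦2, 4↦0}, K=[addR :: let v :: let z]>
step 21: <C=q, E={q↦4}, S={0↦2, 1↦2, 2↦2, 3↦2, 4↦0}, K=[addL(-1) :: let v :: let z]>
step 22: <C=v, E={v↦5, q↦4}, S={0↦2, 1↦2, 2↦2, 3↦2, 4↦0, 5↦-1}, K=[let z]>
step 23: <C=z, E={z↦6, q↦4}, S={0↦2, 1↦2, 2↦2, 3↦2, 4↦0, 5↦-1, 6↦-1}, K=∅>
→ final value -1

Answer: -1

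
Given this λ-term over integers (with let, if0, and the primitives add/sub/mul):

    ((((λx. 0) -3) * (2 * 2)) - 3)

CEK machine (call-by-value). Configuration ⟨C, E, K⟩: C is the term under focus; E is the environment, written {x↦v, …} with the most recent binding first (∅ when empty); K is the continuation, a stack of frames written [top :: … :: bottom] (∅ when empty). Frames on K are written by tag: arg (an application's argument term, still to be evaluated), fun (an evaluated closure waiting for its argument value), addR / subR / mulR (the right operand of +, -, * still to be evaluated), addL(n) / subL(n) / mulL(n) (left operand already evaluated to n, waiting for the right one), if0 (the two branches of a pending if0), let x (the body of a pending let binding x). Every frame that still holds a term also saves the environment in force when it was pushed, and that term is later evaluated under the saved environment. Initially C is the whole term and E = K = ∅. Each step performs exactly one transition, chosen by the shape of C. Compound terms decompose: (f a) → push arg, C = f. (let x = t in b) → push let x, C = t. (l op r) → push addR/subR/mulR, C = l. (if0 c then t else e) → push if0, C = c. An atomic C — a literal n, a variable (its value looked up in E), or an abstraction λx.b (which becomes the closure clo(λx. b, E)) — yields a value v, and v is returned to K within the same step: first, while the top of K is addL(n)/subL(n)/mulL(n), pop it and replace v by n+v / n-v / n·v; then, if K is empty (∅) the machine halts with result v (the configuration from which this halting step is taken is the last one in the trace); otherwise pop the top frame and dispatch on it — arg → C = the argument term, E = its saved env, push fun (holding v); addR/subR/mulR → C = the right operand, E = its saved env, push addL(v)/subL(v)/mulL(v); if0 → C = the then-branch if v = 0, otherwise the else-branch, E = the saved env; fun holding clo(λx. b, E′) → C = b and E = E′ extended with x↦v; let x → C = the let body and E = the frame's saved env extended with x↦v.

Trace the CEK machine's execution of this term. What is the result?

0. <C=((((λx. 0) -3) * (2 * 2)) - 3), E=∅, K=∅>
1. <C=(((λx. 0) -3) * (2 * 2)), E=∅, K=[subR]>
2. <C=((λx. 0) -3), E=∅, K=[mulR :: subR]>
3. <C=(λx. 0), E=∅, K=[arg :: mulR :: subR]>
4. <C=-3, E=∅, K=[fun :: mulR :: subR]>
5. <C=0, E={x↦-3}, K=[mulR :: subR]>
6. <C=(2 * 2), E=∅, K=[mulL(0) :: subR]>
7. <C=2, E=∅, K=[mulR :: mulL(0) :: subR]>
8. <C=2, E=∅, K=[mulL(2) :: mulL(0) :: subR]>
9. <C=3, E=∅, K=[subL(0)]>
→ final value -3

Answer: -3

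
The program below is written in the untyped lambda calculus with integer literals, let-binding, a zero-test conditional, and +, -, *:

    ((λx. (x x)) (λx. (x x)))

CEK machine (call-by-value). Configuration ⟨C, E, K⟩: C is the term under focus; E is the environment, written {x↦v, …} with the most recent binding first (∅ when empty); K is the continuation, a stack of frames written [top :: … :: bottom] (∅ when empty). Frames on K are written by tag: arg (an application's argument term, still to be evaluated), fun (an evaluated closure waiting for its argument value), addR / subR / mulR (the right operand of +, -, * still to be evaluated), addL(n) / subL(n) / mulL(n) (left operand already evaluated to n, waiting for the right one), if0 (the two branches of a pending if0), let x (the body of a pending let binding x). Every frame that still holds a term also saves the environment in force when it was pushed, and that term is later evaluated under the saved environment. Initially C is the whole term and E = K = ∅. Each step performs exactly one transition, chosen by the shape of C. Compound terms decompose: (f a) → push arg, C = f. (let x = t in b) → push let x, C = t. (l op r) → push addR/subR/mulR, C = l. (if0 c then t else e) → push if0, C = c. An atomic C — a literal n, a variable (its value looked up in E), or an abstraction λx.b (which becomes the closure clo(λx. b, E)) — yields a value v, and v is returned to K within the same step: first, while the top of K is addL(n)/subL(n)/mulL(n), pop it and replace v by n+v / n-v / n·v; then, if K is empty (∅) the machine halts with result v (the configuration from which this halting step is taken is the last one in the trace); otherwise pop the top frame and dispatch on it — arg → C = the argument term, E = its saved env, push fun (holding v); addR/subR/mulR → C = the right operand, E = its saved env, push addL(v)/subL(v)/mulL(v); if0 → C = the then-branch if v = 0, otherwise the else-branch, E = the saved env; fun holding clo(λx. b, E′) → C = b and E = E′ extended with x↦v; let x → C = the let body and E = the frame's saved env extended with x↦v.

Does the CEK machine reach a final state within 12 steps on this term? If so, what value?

Answer: DIVERGES (no final state within 12 steps)

Machine steps:
t=0: ⟨C=((λx. (x x)) (λx. (x x))); E=∅; K=∅⟩
t=1: ⟨C=(λx. (x x)); E=∅; K=[arg]⟩
t=2: ⟨C=(λx. (x x)); E=∅; K=[fun]⟩
t=3: ⟨C=(x x); E={x↦clo(λx. (x x), ∅)}; K=∅⟩
t=4: ⟨C=x; E={x↦clo(λx. (x x), ∅)}; K=[arg]⟩
t=5: ⟨C=x; E={x↦clo(λx. (x x), ∅)}; K=[fun]⟩
… configuration repeats with period 3 (steps 3–5 recur indefinitely) …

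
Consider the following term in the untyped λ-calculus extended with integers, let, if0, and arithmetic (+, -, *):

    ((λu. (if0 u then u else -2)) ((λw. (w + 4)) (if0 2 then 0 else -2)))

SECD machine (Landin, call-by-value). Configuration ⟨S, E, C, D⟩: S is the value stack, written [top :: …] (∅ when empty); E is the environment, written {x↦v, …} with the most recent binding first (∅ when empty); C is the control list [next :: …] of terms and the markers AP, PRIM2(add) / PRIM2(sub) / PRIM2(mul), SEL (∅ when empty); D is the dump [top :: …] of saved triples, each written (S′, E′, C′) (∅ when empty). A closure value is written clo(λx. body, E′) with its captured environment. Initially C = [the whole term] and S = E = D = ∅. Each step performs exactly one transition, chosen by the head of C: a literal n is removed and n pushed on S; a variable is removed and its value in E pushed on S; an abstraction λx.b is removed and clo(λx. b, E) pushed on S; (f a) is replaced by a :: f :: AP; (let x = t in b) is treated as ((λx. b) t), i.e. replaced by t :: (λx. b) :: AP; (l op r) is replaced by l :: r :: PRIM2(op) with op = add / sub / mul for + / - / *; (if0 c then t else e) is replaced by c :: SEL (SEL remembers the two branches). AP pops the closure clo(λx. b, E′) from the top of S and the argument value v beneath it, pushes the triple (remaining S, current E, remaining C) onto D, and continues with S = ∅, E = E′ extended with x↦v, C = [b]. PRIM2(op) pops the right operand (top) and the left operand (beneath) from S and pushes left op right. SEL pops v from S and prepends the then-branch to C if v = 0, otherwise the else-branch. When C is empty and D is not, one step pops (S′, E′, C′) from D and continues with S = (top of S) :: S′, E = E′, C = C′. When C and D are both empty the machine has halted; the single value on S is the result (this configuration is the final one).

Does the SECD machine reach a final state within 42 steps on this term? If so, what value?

Answer: -2

Machine steps:
[0] [S=∅ | E=∅ | C=[((λu. (if0 u then u else -2)) ((λw. (w + 4)) (if0 2 then 0 else -2)))] | D=∅]
[1] [S=∅ | E=∅ | C=[((λw. (w + 4)) (if0 2 then 0 else -2)) :: (λu. (if0 u then u else -2)) :: AP] | D=∅]
[2] [S=∅ | E=∅ | C=[(if0 2 then 0 else -2) :: (λw. (w + 4)) :: AP :: (λu. (if0 u then u else -2)) :: AP] | D=∅]
[3] [S=∅ | E=∅ | C=[2 :: SEL :: (λw. (w + 4)) :: AP :: (λu. (if0 u then u else -2)) :: AP] | D=∅]
[4] [S=[2] | E=∅ | C=[SEL :: (λw. (w + 4)) :: AP :: (λu. (if0 u then u else -2)) :: AP] | D=∅]
[5] [S=∅ | E=∅ | C=[-2 :: (λw. (w + 4)) :: AP :: (λu. (if0 u then u else -2)) :: AP] | D=∅]
[6] [S=[-2] | E=∅ | C=[(λw. (w + 4)) :: AP :: (λu. (if0 u then u else -2)) :: AP] | D=∅]
[7] [S=[clo(λw. (w + 4), ∅) :: -2] | E=∅ | C=[AP :: (λu. (if0 u then u else -2)) :: AP] | D=∅]
[8] [S=∅ | E={w↦-2} | C=[(w + 4)] | D=[(∅, ∅, [(λu. (if0 u then u else -2)) :: AP])]]
[9] [S=∅ | E={w↦-2} | C=[w :: 4 :: PRIM2(add)] | D=[(∅, ∅, [(λu. (if0 u then u else -2)) :: AP])]]
[10] [S=[-2] | E={w↦-2} | C=[4 :: PRIM2(add)] | D=[(∅, ∅, [(λu. (if0 u then u else -2)) :: AP])]]
[11] [S=[4 :: -2] | E={w↦-2} | C=[PRIM2(add)] | D=[(∅, ∅, [(λu. (if0 u then u else -2)) :: AP])]]
[12] [S=[2] | E={w↦-2} | C=∅ | D=[(∅, ∅, [(λu. (if0 u then u else -2)) :: AP])]]
[13] [S=[2] | E=∅ | C=[(λu. (if0 u then u else -2)) :: AP] | D=∅]
[14] [S=[clo(λu. (if0 u then u else -2), ∅) :: 2] | E=∅ | C=[AP] | D=∅]
[15] [S=∅ | E={u↦2} | C=[(if0 u then u else -2)] | D=[(∅, ∅, ∅)]]
[16] [S=∅ | E={u↦2} | C=[u :: SEL] | D=[(∅, ∅, ∅)]]
[17] [S=[2] | E={u↦2} | C=[SEL] | D=[(∅, ∅, ∅)]]
[18] [S=∅ | E={u↦2} | C=[-2] | D=[(∅, ∅, ∅)]]
[19] [S=[-2] | E={u↦2} | C=∅ | D=[(∅, ∅, ∅)]]
[20] [S=[-2] | E=∅ | C=∅ | D=∅]
→ final value -2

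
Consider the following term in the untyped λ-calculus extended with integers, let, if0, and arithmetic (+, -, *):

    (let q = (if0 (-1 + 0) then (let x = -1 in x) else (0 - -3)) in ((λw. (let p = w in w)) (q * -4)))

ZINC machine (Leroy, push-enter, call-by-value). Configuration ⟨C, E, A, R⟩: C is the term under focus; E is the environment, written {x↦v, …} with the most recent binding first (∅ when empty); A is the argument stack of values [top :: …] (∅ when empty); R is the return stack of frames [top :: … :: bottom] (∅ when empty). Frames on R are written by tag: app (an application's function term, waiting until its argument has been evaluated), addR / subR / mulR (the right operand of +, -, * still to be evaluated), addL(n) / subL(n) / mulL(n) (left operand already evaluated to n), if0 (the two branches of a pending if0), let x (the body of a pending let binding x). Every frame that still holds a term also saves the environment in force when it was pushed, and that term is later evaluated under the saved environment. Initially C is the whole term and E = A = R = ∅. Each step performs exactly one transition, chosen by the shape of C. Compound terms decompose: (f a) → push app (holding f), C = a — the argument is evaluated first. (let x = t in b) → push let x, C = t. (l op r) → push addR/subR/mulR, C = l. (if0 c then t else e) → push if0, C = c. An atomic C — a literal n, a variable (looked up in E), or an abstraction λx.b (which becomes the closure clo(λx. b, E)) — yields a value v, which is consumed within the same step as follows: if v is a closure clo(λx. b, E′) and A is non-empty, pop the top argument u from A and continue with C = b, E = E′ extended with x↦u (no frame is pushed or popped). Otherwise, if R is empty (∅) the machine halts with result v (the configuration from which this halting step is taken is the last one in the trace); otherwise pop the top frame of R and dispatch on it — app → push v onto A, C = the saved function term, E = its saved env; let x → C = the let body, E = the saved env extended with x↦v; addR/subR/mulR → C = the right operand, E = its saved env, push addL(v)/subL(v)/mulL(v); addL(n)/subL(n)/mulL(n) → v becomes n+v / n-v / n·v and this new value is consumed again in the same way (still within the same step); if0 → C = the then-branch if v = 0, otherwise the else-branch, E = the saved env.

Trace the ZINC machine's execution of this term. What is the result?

Answer: -12

Execution trace:
t=0: ⟨C=(let q = (if0 (-1 + 0) then (let x = -1 in x) else (0 - -3)) in ((λw. (let p = w in w)) (q * -4))); E=∅; A=∅; R=∅⟩
t=1: ⟨C=(if0 (-1 + 0) then (let x = -1 in x) else (0 - -3)); E=∅; A=∅; R=[let q]⟩
t=2: ⟨C=(-1 + 0); E=∅; A=∅; R=[if0 :: let q]⟩
t=3: ⟨C=-1; E=∅; A=∅; R=[addR :: if0 :: let q]⟩
t=4: ⟨C=0; E=∅; A=∅; R=[addL(-1) :: if0 :: let q]⟩
t=5: ⟨C=(0 - -3); E=∅; A=∅; R=[let q]⟩
t=6: ⟨C=0; E=∅; A=∅; R=[subR :: let q]⟩
t=7: ⟨C=-3; E=∅; A=∅; R=[subL(0) :: let q]⟩
t=8: ⟨C=((λw. (let p = w in w)) (q * -4)); E={q↦3}; A=∅; R=∅⟩
t=9: ⟨C=(q * -4); E={q↦3}; A=∅; R=[app]⟩
t=10: ⟨C=q; E={q↦3}; A=∅; R=[mulR :: app]⟩
t=11: ⟨C=-4; E={q↦3}; A=∅; R=[mulL(3) :: app]⟩
t=12: ⟨C=(λw. (let p = w in w)); E={q↦3}; A=[-12]; R=∅⟩
t=13: ⟨C=(let p = w in w); E={w↦-12, q↦3}; A=∅; R=∅⟩
t=14: ⟨C=w; E={w↦-12, q↦3}; A=∅; R=[let p]⟩
t=15: ⟨C=w; E={p↦-12, w↦-12, q↦3}; A=∅; R=∅⟩
→ final value -12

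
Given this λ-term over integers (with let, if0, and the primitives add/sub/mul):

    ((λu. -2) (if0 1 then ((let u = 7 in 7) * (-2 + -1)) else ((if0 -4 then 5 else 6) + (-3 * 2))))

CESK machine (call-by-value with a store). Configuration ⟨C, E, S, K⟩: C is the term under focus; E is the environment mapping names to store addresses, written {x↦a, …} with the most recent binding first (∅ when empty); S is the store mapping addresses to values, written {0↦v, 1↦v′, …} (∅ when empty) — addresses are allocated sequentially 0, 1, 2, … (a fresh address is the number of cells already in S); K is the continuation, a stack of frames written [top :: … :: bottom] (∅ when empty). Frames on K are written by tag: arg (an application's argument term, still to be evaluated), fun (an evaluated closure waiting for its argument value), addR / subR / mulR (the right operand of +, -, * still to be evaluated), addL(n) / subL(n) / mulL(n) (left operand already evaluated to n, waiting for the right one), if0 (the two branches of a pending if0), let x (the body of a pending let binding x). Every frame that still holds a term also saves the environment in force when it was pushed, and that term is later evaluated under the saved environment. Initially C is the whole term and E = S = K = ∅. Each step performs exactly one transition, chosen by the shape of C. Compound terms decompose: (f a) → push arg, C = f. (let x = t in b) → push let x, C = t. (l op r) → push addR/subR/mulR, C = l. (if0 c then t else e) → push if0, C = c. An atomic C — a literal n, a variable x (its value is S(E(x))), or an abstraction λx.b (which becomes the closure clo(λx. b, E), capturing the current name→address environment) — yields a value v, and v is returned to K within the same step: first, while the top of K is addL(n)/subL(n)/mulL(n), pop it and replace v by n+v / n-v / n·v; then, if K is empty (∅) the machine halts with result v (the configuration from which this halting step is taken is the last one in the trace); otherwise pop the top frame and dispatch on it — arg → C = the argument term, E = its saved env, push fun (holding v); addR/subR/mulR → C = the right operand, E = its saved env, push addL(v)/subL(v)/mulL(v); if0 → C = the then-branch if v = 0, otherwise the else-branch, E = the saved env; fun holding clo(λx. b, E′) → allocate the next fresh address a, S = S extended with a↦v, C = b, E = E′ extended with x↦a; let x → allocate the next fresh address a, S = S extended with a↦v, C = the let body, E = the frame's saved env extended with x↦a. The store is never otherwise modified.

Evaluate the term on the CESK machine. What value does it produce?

0. [C=((λu. -2) (if0 1 then ((let u = 7 in 7) * (-2 + -1)) else ((if0 -4 then 5 else 6) + (-3 * 2)))) | E=∅ | S=∅ | K=∅]
1. [C=(λu. -2) | E=∅ | S=∅ | K=[arg]]
2. [C=(if0 1 then ((let u = 7 in 7) * (-2 + -1)) else ((if0 -4 then 5 else 6) + (-3 * 2))) | E=∅ | S=∅ | K=[fun]]
3. [C=1 | E=∅ | S=∅ | K=[if0 :: fun]]
4. [C=((if0 -4 then 5 else 6) + (-3 * 2)) | E=∅ | S=∅ | K=[fun]]
5. [C=(if0 -4 then 5 else 6) | E=∅ | S=∅ | K=[addR :: fun]]
6. [C=-4 | E=∅ | S=∅ | K=[if0 :: addR :: fun]]
7. [C=6 | E=∅ | S=∅ | K=[addR :: fun]]
8. [C=(-3 * 2) | E=∅ | S=∅ | K=[addL(6) :: fun]]
9. [C=-3 | E=∅ | S=∅ | K=[mulR :: addL(6) :: fun]]
10. [C=2 | E=∅ | S=∅ | K=[mulL(-3) :: addL(6) :: fun]]
11. [C=-2 | E={u↦0} | S={0↦0} | K=∅]
→ final value -2

Answer: -2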